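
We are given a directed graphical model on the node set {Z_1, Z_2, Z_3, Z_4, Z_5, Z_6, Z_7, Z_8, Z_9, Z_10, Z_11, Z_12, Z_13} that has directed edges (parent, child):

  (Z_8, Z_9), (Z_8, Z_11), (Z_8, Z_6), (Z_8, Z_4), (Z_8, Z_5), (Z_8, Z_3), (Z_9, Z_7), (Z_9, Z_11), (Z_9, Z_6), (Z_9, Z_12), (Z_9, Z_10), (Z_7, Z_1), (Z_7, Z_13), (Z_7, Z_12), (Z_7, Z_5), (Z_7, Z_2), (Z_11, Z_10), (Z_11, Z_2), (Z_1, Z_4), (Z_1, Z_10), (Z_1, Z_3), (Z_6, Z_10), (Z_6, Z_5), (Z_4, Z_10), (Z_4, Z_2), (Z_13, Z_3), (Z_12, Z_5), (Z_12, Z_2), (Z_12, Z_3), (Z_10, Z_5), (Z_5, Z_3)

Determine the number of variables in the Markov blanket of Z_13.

6

Pa(Z_13) = {Z_7}.
Z_13's children: Z_3.
For each child, the remaining parents (spouses of Z_13):
  parents(Z_3) \ {Z_13} = {Z_1, Z_5, Z_8, Z_12}.
MB(Z_13) = {Z_1, Z_3, Z_5, Z_7, Z_8, Z_12}, which has 6 nodes.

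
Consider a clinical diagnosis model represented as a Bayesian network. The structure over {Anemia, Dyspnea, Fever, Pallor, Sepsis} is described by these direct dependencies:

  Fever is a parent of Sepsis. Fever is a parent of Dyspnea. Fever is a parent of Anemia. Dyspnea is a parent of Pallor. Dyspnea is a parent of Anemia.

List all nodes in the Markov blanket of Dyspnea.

{Anemia, Fever, Pallor}

By definition, MB(Dyspnea) is built from Dyspnea's parents, Dyspnea's children, and the co-parents of Dyspnea.
Dyspnea has children Anemia, Pallor.
Parents of Dyspnea: Fever.
Parents of each child, excluding Dyspnea:
  Pallor has no other parent.
  Anemia also has parent Fever.
Union: {Fever} ∪ {Anemia, Pallor} ∪ {Fever} = {Anemia, Fever, Pallor}.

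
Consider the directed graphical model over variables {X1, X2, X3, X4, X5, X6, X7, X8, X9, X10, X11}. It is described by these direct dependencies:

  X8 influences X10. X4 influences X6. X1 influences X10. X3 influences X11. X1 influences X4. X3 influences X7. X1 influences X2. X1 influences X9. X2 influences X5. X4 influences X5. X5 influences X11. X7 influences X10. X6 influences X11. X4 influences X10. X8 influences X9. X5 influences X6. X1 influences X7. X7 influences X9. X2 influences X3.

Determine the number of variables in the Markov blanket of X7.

By definition, MB(X7) is built from X7's parents, X7's children, and the co-parents of X7.
Parents of X7: X1, X3.
X7's children: X9, X10.
For each child, the remaining parents (spouses of X7):
  parents(X9) \ {X7} = {X1, X8}.
  X10's other parents are X1, X4, X8.
MB(X7) = {X1, X3, X4, X8, X9, X10}, which has 6 nodes.

6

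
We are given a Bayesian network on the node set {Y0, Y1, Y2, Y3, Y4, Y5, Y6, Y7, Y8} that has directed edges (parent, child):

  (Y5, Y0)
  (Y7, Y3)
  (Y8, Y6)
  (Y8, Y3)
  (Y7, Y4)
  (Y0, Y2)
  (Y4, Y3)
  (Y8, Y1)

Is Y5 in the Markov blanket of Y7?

No

By definition, MB(Y7) is built from Y7's parents, Y7's children, and the co-parents of Y7.
Y7 has no parents.
Y7 has children Y3, Y4.
For each child, the remaining parents (spouses of Y7):
  Y4: no additional parents.
  parents(Y3) \ {Y7} = {Y4, Y8}.
MB(Y7) = {Y3, Y4, Y8}; Y5 is not in this set.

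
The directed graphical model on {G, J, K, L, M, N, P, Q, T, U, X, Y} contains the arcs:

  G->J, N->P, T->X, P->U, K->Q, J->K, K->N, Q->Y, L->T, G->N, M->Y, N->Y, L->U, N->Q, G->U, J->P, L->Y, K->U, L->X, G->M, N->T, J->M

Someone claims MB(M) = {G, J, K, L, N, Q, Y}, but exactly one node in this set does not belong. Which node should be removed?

M has parents G, J.
M has child Y.
Other parents of M's children:
  Y: L, N, Q
MB(M) = {G, J, L, N, Q, Y}.
K is neither a parent, child, nor co-parent of M, so it does not belong.

K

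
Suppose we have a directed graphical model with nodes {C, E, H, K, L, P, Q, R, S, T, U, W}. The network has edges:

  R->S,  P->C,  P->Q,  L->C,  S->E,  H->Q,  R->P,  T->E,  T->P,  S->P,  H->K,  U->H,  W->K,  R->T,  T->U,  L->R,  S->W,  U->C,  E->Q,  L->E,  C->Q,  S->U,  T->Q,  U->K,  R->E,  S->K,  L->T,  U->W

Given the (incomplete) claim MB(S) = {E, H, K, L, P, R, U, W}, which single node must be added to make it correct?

Pa(S) = {R}.
S's children: E, K, P, U, W.
Other parents of S's children:
  U: T
  P: R, T
  W: U
  E: L, R, T
  K: H, U, W
MB(S) = {E, H, K, L, P, R, T, U, W}.
Comparing with the claimed set, T is missing.

T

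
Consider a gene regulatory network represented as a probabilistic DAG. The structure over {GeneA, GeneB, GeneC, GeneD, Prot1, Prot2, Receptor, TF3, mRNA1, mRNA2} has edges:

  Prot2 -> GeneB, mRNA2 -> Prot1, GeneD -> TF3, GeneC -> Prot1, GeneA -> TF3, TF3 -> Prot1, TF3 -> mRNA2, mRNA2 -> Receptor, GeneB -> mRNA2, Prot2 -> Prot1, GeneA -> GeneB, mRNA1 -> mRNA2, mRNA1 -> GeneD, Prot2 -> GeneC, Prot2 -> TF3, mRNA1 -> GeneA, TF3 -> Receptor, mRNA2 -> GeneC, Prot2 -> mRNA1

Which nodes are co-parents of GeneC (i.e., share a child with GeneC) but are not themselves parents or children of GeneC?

{TF3}

Children of GeneC: Prot1.
  Prot1 also has parents Prot2, TF3, mRNA2.
Excluding nodes already adjacent to GeneC (Prot1, Prot2, mRNA2), the co-parent-only contribution is {TF3}.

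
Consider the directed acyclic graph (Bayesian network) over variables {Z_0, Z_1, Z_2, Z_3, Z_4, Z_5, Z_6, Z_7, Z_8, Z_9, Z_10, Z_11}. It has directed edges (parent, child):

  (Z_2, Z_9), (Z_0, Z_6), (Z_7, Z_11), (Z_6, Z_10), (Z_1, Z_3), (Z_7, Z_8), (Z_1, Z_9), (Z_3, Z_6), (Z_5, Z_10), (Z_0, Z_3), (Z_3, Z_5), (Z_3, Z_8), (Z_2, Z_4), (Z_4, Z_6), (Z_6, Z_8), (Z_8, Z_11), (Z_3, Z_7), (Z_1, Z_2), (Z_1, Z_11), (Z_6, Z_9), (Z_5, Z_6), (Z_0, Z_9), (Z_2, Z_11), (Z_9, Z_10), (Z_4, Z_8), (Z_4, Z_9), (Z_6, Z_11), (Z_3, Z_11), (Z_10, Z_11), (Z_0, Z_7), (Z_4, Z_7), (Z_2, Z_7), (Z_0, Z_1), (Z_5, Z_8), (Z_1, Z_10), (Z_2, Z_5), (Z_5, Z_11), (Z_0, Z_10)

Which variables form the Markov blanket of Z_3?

{Z_0, Z_1, Z_2, Z_4, Z_5, Z_6, Z_7, Z_8, Z_10, Z_11}

Pa(Z_3) = {Z_0, Z_1}.
Ch(Z_3) = {Z_5, Z_6, Z_7, Z_8, Z_11}.
Co-parents of Z_3 (other parents of its children):
  Z_5: Z_2
  Z_6: Z_0, Z_4, Z_5
  Z_7: Z_0, Z_2, Z_4
  Z_8: Z_4, Z_5, Z_6, Z_7
  Z_11: Z_1, Z_2, Z_5, Z_6, Z_7, Z_8, Z_10
So the Markov blanket of Z_3 is {Z_0, Z_1, Z_2, Z_4, Z_5, Z_6, Z_7, Z_8, Z_10, Z_11}.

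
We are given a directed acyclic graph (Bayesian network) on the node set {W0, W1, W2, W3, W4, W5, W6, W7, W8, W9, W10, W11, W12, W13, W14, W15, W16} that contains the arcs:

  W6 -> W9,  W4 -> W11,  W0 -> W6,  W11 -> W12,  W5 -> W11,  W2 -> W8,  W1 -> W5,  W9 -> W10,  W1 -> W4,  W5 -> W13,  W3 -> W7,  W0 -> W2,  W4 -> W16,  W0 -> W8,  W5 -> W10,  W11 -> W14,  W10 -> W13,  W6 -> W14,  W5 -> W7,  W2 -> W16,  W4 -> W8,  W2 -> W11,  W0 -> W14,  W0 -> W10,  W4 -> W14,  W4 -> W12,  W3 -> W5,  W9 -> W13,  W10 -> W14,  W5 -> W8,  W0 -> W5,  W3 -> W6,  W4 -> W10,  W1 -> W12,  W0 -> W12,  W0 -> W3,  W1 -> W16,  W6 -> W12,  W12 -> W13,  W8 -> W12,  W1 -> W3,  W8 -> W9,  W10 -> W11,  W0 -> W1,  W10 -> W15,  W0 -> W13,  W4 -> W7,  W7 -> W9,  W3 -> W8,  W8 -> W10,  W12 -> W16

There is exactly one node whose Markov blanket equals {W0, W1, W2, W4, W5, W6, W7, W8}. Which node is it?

W3

The target node must have every member of {W0, W1, W2, W4, W5, W6, W7, W8} as a parent, child, or co-parent, and no others.
Parents of W3: W0, W1; children: W5, W6, W7, W8; co-parents: W0, W1, W2, W4, W5.
These exactly cover the given set, so the node is W3.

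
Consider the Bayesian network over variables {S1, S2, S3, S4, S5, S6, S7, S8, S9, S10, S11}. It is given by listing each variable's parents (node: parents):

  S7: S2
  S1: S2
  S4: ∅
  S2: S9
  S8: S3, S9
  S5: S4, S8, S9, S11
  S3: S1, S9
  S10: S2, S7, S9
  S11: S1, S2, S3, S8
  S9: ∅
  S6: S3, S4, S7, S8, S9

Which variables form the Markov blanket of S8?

{S1, S2, S3, S4, S5, S6, S7, S9, S11}

Ch(S8) = {S5, S6, S11}.
S8's parents: S3, S9.
For each child, the remaining parents (spouses of S8):
  parents(S11) \ {S8} = {S1, S2, S3}.
  S6 also has parents S3, S4, S7, S9.
  S5's other parents are S4, S9, S11.
Taking the union gives {S1, S2, S3, S4, S5, S6, S7, S9, S11}.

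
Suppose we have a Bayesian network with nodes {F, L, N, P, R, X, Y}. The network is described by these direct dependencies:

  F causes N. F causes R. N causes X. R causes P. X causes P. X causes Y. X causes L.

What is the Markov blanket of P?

Ch(P) = {}.
P's parents: R, X.
P has no children, so there are no co-parents.
So the Markov blanket of P is {R, X}.

{R, X}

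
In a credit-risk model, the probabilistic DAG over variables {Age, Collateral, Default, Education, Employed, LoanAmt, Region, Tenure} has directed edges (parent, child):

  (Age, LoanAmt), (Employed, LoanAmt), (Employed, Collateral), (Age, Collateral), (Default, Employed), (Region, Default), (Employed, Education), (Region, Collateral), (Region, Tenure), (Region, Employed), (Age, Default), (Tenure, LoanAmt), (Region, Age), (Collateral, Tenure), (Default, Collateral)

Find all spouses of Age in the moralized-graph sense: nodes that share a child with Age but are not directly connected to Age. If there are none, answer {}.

Children of Age: Collateral, Default, LoanAmt.
  Default's other parent is Region.
  parents(Collateral) \ {Age} = {Default, Employed, Region}.
  LoanAmt also has parents Employed, Tenure.
Excluding nodes already adjacent to Age (Collateral, Default, LoanAmt, Region), the co-parent-only contribution is {Employed, Tenure}.

{Employed, Tenure}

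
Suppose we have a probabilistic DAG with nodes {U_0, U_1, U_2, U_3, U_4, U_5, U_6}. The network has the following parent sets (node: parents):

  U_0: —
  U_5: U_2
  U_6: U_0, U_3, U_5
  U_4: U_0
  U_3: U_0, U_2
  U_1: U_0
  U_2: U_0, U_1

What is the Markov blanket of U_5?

By definition, MB(U_5) is built from U_5's parents, U_5's children, and the co-parents of U_5.
U_5 has child U_6.
U_5's parents: U_2.
Other parents of U_5's children:
  U_6's other parents are U_0, U_3.
Taking the union gives {U_0, U_2, U_3, U_6}.

{U_0, U_2, U_3, U_6}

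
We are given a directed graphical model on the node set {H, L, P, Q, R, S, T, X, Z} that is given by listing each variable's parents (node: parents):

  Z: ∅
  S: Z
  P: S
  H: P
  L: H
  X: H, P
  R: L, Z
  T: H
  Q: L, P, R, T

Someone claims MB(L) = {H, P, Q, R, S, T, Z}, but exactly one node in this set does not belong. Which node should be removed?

S

Parents of L: H.
Children of L: Q, R.
Parents of each child, excluding L:
  R's other parent is Z.
  Q also has parents P, R, T.
MB(L) = {H, P, Q, R, T, Z}.
S is neither a parent, child, nor co-parent of L, so it does not belong.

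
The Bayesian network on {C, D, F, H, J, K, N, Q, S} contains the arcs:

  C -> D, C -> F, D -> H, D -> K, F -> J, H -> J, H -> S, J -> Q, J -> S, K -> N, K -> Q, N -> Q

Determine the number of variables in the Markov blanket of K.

Children of K: N, Q.
Parents of K: D.
Co-parents of K (other parents of its children):
  N: no additional parents.
  parents(Q) \ {K} = {J, N}.
MB(K) = {D, J, N, Q}, which has 4 nodes.

4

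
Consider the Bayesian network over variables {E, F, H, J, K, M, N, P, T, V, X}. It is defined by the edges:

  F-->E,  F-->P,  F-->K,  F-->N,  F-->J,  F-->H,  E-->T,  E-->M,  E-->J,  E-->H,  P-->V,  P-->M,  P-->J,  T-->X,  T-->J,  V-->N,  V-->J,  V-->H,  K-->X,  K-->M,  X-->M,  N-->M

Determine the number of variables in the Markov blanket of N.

By definition, MB(N) is built from N's parents, N's children, and the co-parents of N.
Parents of N: F, V.
Children of N: M.
Other parents of N's children:
  M: E, K, P, X
MB(N) = {E, F, K, M, P, V, X}, which has 7 nodes.

7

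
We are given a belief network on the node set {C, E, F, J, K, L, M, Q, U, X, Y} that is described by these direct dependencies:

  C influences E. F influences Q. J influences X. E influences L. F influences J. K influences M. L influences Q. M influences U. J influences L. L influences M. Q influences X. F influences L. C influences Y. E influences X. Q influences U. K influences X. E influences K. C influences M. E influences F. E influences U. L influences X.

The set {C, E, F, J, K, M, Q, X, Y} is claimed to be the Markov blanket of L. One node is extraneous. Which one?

Y

Recall MB(v) = parents ∪ children ∪ spouses, where spouses are the other parents of v's children.
L's parents: E, F, J.
Ch(L) = {M, Q, X}.
For each child, the remaining parents (spouses of L):
  M: C, K
  Q: F
  X: E, J, K, Q
MB(L) = {C, E, F, J, K, M, Q, X}.
Y is neither a parent, child, nor co-parent of L, so it does not belong.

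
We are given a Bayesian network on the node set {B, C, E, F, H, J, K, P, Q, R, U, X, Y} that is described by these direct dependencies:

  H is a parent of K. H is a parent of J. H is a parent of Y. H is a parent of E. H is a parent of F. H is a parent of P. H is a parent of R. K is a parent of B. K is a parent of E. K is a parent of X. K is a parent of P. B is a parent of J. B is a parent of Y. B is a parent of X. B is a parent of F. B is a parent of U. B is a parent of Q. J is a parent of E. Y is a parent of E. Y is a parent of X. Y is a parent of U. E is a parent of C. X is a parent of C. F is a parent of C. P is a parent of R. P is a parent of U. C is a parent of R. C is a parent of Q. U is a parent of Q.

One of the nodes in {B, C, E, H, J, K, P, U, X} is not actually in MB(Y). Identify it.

C

Recall MB(v) = parents ∪ children ∪ spouses, where spouses are the other parents of v's children.
Parents of Y: B, H.
Children of Y: E, U, X.
Other parents of Y's children:
  parents(E) \ {Y} = {H, J, K}.
  parents(X) \ {Y} = {B, K}.
  U also has parents B, P.
MB(Y) = {B, E, H, J, K, P, U, X}.
C is neither a parent, child, nor co-parent of Y, so it does not belong.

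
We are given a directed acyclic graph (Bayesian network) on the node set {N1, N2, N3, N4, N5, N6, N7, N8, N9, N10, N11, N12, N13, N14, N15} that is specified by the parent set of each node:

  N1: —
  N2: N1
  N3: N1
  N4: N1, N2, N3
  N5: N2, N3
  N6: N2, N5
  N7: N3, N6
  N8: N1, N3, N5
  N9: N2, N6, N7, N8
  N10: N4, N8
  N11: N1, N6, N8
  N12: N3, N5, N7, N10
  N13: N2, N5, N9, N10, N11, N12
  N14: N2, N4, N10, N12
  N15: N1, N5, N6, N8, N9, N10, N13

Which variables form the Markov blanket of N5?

Pa(N5) = {N2, N3}.
N5's children: N6, N8, N12, N13, N15.
For each child, the remaining parents (spouses of N5):
  N6's other parent is N2.
  N8's other parents are N1, N3.
  parents(N12) \ {N5} = {N3, N7, N10}.
  N13's other parents are N2, N9, N10, N11, N12.
  parents(N15) \ {N5} = {N1, N6, N8, N9, N10, N13}.
Union: {N2, N3} ∪ {N6, N8, N12, N13, N15} ∪ {N1, N2, N3, N6, N7, N8, N9, N10, N11, N12, N13} = {N1, N2, N3, N6, N7, N8, N9, N10, N11, N12, N13, N15}.

{N1, N2, N3, N6, N7, N8, N9, N10, N11, N12, N13, N15}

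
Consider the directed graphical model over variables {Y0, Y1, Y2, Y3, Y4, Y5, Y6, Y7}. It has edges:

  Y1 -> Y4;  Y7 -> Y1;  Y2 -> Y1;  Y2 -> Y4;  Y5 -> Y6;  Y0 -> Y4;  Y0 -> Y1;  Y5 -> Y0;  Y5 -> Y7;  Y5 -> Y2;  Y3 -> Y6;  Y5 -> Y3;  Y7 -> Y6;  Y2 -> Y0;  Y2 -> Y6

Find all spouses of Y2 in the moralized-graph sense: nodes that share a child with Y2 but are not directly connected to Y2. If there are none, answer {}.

Children of Y2: Y0, Y1, Y4, Y6.
  Y0's other parent is Y5.
  Y1's other parents are Y0, Y7.
  parents(Y6) \ {Y2} = {Y3, Y5, Y7}.
  Y4's other parents are Y0, Y1.
Excluding nodes already adjacent to Y2 (Y0, Y1, Y4, Y5, Y6), the co-parent-only contribution is {Y3, Y7}.

{Y3, Y7}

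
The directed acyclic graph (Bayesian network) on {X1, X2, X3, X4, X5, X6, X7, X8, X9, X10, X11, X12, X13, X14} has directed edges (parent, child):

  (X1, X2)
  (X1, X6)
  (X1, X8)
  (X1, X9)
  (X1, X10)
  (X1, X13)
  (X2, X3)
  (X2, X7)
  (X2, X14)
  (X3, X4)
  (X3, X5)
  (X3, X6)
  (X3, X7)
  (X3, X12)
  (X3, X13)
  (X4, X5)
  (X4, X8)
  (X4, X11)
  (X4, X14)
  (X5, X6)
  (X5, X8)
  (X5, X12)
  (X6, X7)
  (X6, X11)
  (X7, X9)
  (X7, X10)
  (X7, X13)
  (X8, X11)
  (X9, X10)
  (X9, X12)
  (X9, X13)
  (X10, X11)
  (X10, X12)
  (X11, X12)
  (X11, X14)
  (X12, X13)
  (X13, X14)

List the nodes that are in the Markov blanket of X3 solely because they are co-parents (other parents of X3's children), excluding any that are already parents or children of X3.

{X1, X9, X10, X11}

Children of X3: X4, X5, X6, X7, X12, X13.
  X4: —
  X5: X4
  X6: X1, X5
  X7: X2, X6
  X12: X5, X9, X10, X11
  X13: X1, X7, X9, X12
Excluding nodes already adjacent to X3 (X2, X4, X5, X6, X7, X12, X13), the co-parent-only contribution is {X1, X9, X10, X11}.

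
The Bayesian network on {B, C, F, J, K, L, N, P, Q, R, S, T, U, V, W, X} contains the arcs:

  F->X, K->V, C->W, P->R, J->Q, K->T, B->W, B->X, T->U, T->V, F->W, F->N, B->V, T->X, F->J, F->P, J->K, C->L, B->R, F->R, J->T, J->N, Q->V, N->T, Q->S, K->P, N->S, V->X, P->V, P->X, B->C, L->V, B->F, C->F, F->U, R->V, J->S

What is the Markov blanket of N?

{F, J, K, Q, S, T}

The Markov blanket of a node is its parents, its children, and the other parents of its children.
Pa(N) = {F, J}.
Ch(N) = {S, T}.
Parents of each child, excluding N:
  S: J, Q
  T: J, K
MB(N) = {F, J, K, Q, S, T}.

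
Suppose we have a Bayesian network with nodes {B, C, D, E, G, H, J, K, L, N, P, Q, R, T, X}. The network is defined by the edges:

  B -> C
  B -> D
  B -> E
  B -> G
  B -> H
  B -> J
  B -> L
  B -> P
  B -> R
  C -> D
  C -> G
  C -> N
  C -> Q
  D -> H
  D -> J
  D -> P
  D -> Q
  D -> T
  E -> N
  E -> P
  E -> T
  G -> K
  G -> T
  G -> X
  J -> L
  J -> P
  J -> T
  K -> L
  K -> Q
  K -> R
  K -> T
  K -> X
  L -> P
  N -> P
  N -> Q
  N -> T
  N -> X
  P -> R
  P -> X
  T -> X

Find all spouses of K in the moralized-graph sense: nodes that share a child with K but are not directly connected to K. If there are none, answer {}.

Children of K: L, Q, R, T, X.
  L: B, J
  Q: C, D, N
  R: B, P
  T: D, E, G, J, N
  X: G, N, P, T
Excluding nodes already adjacent to K (G, L, Q, R, T, X), the co-parent-only contribution is {B, C, D, E, J, N, P}.

{B, C, D, E, J, N, P}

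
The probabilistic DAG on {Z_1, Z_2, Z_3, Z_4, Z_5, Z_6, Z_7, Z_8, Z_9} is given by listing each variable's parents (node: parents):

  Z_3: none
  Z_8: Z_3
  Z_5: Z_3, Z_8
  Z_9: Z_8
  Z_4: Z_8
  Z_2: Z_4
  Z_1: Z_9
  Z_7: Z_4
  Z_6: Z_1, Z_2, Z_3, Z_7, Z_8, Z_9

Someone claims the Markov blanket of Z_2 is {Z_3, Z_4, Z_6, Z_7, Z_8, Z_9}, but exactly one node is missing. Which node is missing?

Z_1

The Markov blanket of a node is its parents, its children, and the other parents of its children.
Z_2 has parent Z_4.
Z_2's children: Z_6.
Co-parents of Z_2 (other parents of its children):
  parents(Z_6) \ {Z_2} = {Z_1, Z_3, Z_7, Z_8, Z_9}.
MB(Z_2) = {Z_1, Z_3, Z_4, Z_6, Z_7, Z_8, Z_9}.
Comparing with the claimed set, Z_1 is missing.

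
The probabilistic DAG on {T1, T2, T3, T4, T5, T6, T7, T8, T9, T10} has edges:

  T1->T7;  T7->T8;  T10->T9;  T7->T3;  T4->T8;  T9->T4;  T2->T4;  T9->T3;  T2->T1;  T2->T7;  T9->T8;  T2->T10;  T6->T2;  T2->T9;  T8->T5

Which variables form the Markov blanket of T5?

{T8}

Recall MB(v) = parents ∪ children ∪ spouses, where spouses are the other parents of v's children.
T5's parents: T8.
T5 has no children.
T5 has no children, so there are no co-parents.
So the Markov blanket of T5 is {T8}.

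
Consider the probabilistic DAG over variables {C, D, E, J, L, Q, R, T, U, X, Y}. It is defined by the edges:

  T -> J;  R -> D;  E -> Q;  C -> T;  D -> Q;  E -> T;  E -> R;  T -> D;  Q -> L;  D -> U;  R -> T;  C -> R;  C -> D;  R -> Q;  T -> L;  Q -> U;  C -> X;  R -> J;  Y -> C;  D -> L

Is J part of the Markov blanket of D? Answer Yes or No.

By definition, MB(D) is built from D's parents, D's children, and the co-parents of D.
D's parents: C, R, T.
Ch(D) = {L, Q, U}.
Co-parents of D (other parents of its children):
  Q: E, R
  U: Q
  L: Q, T
MB(D) = {C, E, L, Q, R, T, U}; J is not in this set.

No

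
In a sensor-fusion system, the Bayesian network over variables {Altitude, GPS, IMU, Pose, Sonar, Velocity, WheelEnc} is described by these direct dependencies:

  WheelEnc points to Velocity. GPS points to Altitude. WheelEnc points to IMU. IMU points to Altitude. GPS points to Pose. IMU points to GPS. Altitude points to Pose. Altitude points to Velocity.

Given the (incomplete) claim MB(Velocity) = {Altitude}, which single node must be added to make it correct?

Ch(Velocity) = {}.
Parents of Velocity: Altitude, WheelEnc.
Velocity has no children, so there are no co-parents.
MB(Velocity) = {Altitude, WheelEnc}.
Comparing with the claimed set, WheelEnc is missing.

WheelEnc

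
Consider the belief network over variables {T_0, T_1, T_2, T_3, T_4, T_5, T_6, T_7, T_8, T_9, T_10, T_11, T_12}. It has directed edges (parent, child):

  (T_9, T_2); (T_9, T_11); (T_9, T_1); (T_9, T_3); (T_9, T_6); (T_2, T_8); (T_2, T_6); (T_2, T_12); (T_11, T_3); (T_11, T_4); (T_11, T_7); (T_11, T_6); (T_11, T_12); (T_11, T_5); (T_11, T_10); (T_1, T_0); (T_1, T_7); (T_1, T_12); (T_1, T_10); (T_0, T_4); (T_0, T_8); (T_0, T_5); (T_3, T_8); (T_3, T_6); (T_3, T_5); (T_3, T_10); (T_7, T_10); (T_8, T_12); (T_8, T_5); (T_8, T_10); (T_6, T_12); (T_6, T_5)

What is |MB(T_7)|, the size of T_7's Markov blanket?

A node's Markov blanket = Pa ∪ Ch ∪ (parents of Ch other than the node itself).
Pa(T_7) = {T_1, T_11}.
Children of T_7: T_10.
For each child, the remaining parents (spouses of T_7):
  T_10's other parents are T_1, T_3, T_8, T_11.
MB(T_7) = {T_1, T_3, T_8, T_10, T_11}, which has 5 nodes.

5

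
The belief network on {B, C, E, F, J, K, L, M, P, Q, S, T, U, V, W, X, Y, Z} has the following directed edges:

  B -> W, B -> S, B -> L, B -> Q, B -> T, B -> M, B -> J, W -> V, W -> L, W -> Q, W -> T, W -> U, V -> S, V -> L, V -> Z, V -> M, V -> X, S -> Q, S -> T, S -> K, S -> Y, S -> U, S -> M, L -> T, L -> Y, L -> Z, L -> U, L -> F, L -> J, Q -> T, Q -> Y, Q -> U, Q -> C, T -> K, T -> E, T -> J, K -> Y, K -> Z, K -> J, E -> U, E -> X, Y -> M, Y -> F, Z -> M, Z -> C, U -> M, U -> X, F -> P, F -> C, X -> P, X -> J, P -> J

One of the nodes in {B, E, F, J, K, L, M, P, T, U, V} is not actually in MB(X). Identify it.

M

Parents of X: E, U, V.
Children of X: J, P.
Other parents of X's children:
  P also has parent F.
  J also has parents B, K, L, P, T.
MB(X) = {B, E, F, J, K, L, P, T, U, V}.
M is neither a parent, child, nor co-parent of X, so it does not belong.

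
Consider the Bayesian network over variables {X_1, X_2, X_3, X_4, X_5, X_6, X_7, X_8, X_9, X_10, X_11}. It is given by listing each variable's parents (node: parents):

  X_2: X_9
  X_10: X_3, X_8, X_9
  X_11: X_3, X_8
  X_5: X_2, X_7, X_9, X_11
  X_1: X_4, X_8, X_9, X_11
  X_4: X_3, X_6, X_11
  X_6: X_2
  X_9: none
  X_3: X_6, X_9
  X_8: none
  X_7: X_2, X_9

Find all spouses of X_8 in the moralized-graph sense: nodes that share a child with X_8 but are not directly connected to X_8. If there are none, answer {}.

{X_3, X_4, X_9}

Children of X_8: X_1, X_10, X_11.
  X_11's other parent is X_3.
  parents(X_10) \ {X_8} = {X_3, X_9}.
  parents(X_1) \ {X_8} = {X_4, X_9, X_11}.
Excluding nodes already adjacent to X_8 (X_1, X_10, X_11), the co-parent-only contribution is {X_3, X_4, X_9}.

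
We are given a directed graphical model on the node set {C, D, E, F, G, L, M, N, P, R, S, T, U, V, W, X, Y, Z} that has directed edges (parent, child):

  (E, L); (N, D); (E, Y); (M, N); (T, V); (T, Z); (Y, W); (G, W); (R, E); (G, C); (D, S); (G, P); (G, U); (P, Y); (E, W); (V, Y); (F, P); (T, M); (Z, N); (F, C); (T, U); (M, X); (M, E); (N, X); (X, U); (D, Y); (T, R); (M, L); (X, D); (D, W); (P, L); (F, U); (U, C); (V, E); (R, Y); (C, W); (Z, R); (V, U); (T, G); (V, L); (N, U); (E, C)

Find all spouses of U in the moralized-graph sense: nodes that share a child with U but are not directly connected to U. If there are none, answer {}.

Children of U: C.
  parents(C) \ {U} = {E, F, G}.
Excluding nodes already adjacent to U (C, F, G, N, T, V, X), the co-parent-only contribution is {E}.

{E}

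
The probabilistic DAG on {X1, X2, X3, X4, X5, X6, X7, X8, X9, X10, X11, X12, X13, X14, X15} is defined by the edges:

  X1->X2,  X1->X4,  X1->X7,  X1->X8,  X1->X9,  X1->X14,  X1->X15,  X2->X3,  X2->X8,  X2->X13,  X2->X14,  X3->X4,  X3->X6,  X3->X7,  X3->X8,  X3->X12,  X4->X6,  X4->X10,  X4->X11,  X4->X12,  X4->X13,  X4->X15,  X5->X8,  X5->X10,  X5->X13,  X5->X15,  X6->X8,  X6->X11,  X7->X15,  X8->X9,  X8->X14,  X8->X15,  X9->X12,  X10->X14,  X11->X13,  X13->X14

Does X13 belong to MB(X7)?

A node's Markov blanket = Pa ∪ Ch ∪ (parents of Ch other than the node itself).
Children of X7: X15.
X7 has parents X1, X3.
Other parents of X7's children:
  X15's other parents are X1, X4, X5, X8.
MB(X7) = {X1, X3, X4, X5, X8, X15}; X13 is not in this set.

No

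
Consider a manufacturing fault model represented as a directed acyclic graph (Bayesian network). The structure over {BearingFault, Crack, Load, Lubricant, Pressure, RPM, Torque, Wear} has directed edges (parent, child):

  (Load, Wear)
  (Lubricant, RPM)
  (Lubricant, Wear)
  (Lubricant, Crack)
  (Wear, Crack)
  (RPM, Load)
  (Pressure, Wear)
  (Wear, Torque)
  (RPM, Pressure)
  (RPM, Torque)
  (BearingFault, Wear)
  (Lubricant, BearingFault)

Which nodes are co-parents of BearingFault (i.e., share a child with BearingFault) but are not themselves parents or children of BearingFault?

Children of BearingFault: Wear.
  Wear: Load, Lubricant, Pressure
Excluding nodes already adjacent to BearingFault (Lubricant, Wear), the co-parent-only contribution is {Load, Pressure}.

{Load, Pressure}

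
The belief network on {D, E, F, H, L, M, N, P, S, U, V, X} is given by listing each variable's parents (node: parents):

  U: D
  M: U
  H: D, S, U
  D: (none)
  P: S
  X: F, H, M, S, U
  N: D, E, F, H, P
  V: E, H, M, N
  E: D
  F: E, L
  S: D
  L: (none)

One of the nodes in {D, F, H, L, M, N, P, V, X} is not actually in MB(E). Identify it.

E's parents: D.
Ch(E) = {F, N, V}.
Other parents of E's children:
  F also has parent L.
  N also has parents D, F, H, P.
  parents(V) \ {E} = {H, M, N}.
MB(E) = {D, F, H, L, M, N, P, V}.
X is neither a parent, child, nor co-parent of E, so it does not belong.

X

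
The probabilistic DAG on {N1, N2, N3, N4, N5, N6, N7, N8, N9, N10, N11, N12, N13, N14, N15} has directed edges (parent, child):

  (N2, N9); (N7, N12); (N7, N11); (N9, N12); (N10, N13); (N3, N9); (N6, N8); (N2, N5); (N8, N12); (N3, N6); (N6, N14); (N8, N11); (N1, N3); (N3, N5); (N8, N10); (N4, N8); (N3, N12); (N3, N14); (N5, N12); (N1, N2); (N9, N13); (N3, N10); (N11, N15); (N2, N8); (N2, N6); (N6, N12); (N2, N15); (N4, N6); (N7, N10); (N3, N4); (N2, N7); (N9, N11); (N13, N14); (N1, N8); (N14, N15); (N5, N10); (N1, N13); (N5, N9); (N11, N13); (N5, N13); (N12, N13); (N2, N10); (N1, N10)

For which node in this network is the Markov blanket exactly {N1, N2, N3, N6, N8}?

The target node must have every member of {N1, N2, N3, N6, N8} as a parent, child, or co-parent, and no others.
Parents of N4: N3; children: N6, N8; co-parents: N1, N2, N3, N6.
These exactly cover the given set, so the node is N4.

N4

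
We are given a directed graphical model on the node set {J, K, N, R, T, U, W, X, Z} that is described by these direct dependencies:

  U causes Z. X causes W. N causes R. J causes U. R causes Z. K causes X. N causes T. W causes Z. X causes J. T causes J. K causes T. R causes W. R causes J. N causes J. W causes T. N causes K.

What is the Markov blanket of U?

Recall MB(v) = parents ∪ children ∪ spouses, where spouses are the other parents of v's children.
U's children: Z.
U's parents: J.
Co-parents of U (other parents of its children):
  Z's other parents are R, W.
So the Markov blanket of U is {J, R, W, Z}.

{J, R, W, Z}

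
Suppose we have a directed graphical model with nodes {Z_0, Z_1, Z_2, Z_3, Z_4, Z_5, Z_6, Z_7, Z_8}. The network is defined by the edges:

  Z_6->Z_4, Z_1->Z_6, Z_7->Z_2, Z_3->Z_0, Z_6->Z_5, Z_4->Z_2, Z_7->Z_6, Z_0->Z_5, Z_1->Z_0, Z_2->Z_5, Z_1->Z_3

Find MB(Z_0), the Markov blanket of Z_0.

{Z_1, Z_2, Z_3, Z_5, Z_6}

Z_0's parents: Z_1, Z_3.
Children of Z_0: Z_5.
Co-parents of Z_0 (other parents of its children):
  Z_5's other parents are Z_2, Z_6.
Taking the union gives {Z_1, Z_2, Z_3, Z_5, Z_6}.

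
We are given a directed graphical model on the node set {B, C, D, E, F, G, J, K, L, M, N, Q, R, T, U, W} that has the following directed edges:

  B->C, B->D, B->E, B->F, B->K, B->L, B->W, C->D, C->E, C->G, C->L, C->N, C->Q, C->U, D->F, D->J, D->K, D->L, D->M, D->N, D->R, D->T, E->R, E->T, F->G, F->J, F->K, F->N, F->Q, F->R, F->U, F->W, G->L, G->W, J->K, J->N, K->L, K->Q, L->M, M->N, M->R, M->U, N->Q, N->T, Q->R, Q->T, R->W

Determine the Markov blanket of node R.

{B, D, E, F, G, M, Q, W}

The Markov blanket of a node is its parents, its children, and the other parents of its children.
Pa(R) = {D, E, F, M, Q}.
Children of R: W.
Co-parents of R (other parents of its children):
  W: B, F, G
Taking the union gives {B, D, E, F, G, M, Q, W}.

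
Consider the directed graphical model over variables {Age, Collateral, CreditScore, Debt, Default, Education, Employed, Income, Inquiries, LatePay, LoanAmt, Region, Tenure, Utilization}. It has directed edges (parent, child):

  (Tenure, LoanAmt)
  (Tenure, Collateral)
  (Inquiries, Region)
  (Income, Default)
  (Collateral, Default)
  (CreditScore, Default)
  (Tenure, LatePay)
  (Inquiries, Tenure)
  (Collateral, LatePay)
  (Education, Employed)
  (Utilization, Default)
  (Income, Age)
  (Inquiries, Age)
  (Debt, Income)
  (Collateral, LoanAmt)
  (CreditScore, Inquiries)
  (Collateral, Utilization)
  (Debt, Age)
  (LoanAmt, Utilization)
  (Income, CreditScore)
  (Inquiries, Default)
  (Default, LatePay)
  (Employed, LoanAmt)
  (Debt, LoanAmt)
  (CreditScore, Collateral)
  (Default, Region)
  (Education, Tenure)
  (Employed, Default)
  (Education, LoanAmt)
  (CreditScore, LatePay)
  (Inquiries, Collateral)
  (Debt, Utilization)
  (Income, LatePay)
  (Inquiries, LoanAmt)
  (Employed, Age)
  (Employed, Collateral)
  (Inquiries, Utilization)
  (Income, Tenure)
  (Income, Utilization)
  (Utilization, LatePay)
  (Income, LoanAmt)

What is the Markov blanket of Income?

{Age, Collateral, CreditScore, Debt, Default, Education, Employed, Inquiries, LatePay, LoanAmt, Tenure, Utilization}

Recall MB(v) = parents ∪ children ∪ spouses, where spouses are the other parents of v's children.
Income's parents: Debt.
Ch(Income) = {Age, CreditScore, Default, LatePay, LoanAmt, Tenure, Utilization}.
Parents of each child, excluding Income:
  CreditScore: no additional parents.
  parents(Tenure) \ {Income} = {Education, Inquiries}.
  LoanAmt's other parents are Collateral, Debt, Education, Employed, Inquiries, Tenure.
  parents(Utilization) \ {Income} = {Collateral, Debt, Inquiries, LoanAmt}.
  Default's other parents are Collateral, CreditScore, Employed, Inquiries, Utilization.
  LatePay's other parents are Collateral, CreditScore, Default, Tenure, Utilization.
  parents(Age) \ {Income} = {Debt, Employed, Inquiries}.
Union: {Debt} ∪ {Age, CreditScore, Default, LatePay, LoanAmt, Tenure, Utilization} ∪ {Collateral, CreditScore, Debt, Default, Education, Employed, Inquiries, LoanAmt, Tenure, Utilization} = {Age, Collateral, CreditScore, Debt, Default, Education, Employed, Inquiries, LatePay, LoanAmt, Tenure, Utilization}.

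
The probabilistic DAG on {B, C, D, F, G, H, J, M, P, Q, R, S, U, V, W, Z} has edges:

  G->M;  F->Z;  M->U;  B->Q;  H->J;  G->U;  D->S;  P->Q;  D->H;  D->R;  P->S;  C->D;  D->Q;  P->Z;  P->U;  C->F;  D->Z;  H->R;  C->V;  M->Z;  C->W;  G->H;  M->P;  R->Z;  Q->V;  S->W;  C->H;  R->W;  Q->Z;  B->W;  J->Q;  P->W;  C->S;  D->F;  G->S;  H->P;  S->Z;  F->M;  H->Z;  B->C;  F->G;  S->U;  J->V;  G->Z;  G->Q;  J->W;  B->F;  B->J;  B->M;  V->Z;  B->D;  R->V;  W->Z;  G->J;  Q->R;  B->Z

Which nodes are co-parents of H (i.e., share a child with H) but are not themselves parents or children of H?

{B, F, M, Q, S, V, W}

Children of H: J, P, R, Z.
  J: B, G
  P: M
  R: D, Q
  Z: B, D, F, G, M, P, Q, R, S, V, W
Excluding nodes already adjacent to H (C, D, G, J, P, R, Z), the co-parent-only contribution is {B, F, M, Q, S, V, W}.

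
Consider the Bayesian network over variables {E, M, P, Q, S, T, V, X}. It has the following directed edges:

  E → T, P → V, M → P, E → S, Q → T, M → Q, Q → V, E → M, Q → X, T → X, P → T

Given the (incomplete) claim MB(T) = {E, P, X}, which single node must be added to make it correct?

Q

Recall MB(v) = parents ∪ children ∪ spouses, where spouses are the other parents of v's children.
Ch(T) = {X}.
Pa(T) = {E, P, Q}.
Co-parents of T (other parents of its children):
  X: Q
MB(T) = {E, P, Q, X}.
Comparing with the claimed set, Q is missing.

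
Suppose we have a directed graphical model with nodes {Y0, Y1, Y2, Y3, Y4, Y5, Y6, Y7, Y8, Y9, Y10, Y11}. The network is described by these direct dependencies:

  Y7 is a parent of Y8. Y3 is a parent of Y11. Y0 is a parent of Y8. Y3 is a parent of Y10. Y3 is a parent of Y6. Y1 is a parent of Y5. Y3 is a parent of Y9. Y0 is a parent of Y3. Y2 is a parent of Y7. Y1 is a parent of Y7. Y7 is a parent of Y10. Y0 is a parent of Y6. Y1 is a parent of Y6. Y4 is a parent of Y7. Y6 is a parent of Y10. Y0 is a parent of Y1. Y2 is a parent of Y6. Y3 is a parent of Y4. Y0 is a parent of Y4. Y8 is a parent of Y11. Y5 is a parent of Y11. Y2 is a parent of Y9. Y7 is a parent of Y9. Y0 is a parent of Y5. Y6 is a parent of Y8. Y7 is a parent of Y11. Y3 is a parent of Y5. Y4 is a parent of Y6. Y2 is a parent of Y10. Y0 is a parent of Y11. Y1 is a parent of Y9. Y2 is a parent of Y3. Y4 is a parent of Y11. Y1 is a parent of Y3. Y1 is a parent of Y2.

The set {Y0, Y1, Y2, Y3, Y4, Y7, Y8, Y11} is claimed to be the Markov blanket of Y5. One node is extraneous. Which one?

By definition, MB(Y5) is built from Y5's parents, Y5's children, and the co-parents of Y5.
Y5 has parents Y0, Y1, Y3.
Ch(Y5) = {Y11}.
Parents of each child, excluding Y5:
  parents(Y11) \ {Y5} = {Y0, Y3, Y4, Y7, Y8}.
MB(Y5) = {Y0, Y1, Y3, Y4, Y7, Y8, Y11}.
Y2 is neither a parent, child, nor co-parent of Y5, so it does not belong.

Y2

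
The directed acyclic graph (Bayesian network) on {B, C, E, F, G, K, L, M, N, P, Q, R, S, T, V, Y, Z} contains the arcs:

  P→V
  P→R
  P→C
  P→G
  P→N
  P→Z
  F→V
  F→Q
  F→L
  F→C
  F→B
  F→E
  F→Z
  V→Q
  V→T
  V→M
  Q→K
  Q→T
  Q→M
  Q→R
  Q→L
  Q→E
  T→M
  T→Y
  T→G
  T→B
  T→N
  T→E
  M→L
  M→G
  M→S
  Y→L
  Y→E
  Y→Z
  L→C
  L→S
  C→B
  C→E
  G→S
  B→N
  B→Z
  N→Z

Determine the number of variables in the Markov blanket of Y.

11

A node's Markov blanket = Pa ∪ Ch ∪ (parents of Ch other than the node itself).
Pa(Y) = {T}.
Children of Y: E, L, Z.
Other parents of Y's children:
  L: F, M, Q
  E: C, F, Q, T
  Z: B, F, N, P
MB(Y) = {B, C, E, F, L, M, N, P, Q, T, Z}, which has 11 nodes.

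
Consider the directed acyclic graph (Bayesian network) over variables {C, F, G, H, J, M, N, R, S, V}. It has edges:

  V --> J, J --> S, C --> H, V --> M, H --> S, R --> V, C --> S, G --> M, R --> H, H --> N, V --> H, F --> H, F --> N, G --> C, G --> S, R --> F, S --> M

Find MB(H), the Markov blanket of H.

{C, F, G, J, N, R, S, V}

A node's Markov blanket = Pa ∪ Ch ∪ (parents of Ch other than the node itself).
Ch(H) = {N, S}.
Pa(H) = {C, F, R, V}.
Co-parents of H (other parents of its children):
  N: F
  S: C, G, J
MB(H) = {C, F, G, J, N, R, S, V}.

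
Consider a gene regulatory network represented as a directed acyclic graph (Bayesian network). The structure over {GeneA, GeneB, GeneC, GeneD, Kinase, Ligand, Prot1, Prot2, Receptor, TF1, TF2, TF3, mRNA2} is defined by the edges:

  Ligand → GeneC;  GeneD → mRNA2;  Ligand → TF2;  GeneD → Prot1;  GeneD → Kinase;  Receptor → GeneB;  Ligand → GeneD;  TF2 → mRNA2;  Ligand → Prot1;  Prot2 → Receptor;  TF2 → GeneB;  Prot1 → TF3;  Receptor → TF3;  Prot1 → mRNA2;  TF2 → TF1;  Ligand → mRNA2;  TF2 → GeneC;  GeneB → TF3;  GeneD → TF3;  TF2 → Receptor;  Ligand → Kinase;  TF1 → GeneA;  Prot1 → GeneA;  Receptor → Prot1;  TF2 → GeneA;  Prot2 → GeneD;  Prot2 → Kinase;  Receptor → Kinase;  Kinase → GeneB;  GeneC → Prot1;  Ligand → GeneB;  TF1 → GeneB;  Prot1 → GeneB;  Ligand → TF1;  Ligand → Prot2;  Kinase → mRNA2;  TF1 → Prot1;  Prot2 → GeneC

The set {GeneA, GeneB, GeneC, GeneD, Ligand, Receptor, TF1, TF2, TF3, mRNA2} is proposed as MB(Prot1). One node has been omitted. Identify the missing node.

Kinase

The Markov blanket of a node is its parents, its children, and the other parents of its children.
Pa(Prot1) = {GeneC, GeneD, Ligand, Receptor, TF1}.
Ch(Prot1) = {GeneA, GeneB, TF3, mRNA2}.
Parents of each child, excluding Prot1:
  GeneA also has parents TF1, TF2.
  parents(GeneB) \ {Prot1} = {Kinase, Ligand, Receptor, TF1, TF2}.
  parents(TF3) \ {Prot1} = {GeneB, GeneD, Receptor}.
  parents(mRNA2) \ {Prot1} = {GeneD, Kinase, Ligand, TF2}.
MB(Prot1) = {GeneA, GeneB, GeneC, GeneD, Kinase, Ligand, Receptor, TF1, TF2, TF3, mRNA2}.
Comparing with the claimed set, Kinase is missing.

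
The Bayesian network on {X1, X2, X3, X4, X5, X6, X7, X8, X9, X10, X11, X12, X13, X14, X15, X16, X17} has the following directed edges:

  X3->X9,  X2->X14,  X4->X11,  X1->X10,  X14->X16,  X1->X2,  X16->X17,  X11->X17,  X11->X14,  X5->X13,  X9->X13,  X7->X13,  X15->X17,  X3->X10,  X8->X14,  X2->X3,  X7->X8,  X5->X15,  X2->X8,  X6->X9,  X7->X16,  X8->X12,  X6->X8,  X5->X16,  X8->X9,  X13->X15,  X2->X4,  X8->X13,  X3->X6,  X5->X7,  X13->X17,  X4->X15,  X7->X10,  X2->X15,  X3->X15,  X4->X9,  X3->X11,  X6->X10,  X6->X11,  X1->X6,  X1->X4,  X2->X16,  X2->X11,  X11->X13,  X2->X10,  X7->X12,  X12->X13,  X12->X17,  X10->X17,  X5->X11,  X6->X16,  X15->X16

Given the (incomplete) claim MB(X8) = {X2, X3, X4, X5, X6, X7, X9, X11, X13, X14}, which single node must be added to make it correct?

X12

X8 has parents X2, X6, X7.
X8's children: X9, X12, X13, X14.
Other parents of X8's children:
  X9's other parents are X3, X4, X6.
  parents(X12) \ {X8} = {X7}.
  parents(X13) \ {X8} = {X5, X7, X9, X11, X12}.
  X14 also has parents X2, X11.
MB(X8) = {X2, X3, X4, X5, X6, X7, X9, X11, X12, X13, X14}.
Comparing with the claimed set, X12 is missing.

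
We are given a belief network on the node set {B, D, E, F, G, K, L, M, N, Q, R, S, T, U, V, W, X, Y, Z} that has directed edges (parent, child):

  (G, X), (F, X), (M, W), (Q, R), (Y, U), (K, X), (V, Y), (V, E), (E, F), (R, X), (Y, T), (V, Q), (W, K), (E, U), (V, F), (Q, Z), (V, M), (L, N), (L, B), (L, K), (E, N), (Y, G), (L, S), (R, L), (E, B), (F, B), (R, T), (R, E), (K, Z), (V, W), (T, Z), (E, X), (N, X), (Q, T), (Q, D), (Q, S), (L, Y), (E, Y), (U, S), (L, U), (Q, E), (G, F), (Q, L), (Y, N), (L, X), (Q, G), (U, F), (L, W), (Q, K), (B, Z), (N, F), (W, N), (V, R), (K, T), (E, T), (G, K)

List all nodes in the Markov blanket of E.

E has parents Q, R, V.
Children of E: B, F, N, T, U, X, Y.
For each child, the remaining parents (spouses of E):
  Y's other parents are L, V.
  parents(U) \ {E} = {L, Y}.
  N also has parents L, W, Y.
  parents(T) \ {E} = {K, Q, R, Y}.
  parents(F) \ {E} = {G, N, U, V}.
  X also has parents F, G, K, L, N, R.
  B also has parents F, L.
So the Markov blanket of E is {B, F, G, K, L, N, Q, R, T, U, V, W, X, Y}.

{B, F, G, K, L, N, Q, R, T, U, V, W, X, Y}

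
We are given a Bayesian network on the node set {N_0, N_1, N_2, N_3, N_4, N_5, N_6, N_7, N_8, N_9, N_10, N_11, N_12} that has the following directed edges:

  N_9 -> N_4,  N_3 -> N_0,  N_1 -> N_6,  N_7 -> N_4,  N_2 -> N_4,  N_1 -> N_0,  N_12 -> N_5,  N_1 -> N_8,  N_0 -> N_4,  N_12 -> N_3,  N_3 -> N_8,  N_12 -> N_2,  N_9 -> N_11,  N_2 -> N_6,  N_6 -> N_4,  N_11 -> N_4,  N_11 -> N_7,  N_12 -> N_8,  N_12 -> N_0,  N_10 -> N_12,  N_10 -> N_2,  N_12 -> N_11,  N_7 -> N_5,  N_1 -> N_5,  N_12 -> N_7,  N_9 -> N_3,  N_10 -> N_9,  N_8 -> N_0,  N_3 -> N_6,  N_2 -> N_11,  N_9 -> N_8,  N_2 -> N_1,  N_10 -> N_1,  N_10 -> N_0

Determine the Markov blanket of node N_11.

{N_0, N_2, N_4, N_6, N_7, N_9, N_12}

A node's Markov blanket = Pa ∪ Ch ∪ (parents of Ch other than the node itself).
N_11 has parents N_2, N_9, N_12.
Children of N_11: N_4, N_7.
For each child, the remaining parents (spouses of N_11):
  parents(N_7) \ {N_11} = {N_12}.
  N_4 also has parents N_0, N_2, N_6, N_7, N_9.
MB(N_11) = {N_0, N_2, N_4, N_6, N_7, N_9, N_12}.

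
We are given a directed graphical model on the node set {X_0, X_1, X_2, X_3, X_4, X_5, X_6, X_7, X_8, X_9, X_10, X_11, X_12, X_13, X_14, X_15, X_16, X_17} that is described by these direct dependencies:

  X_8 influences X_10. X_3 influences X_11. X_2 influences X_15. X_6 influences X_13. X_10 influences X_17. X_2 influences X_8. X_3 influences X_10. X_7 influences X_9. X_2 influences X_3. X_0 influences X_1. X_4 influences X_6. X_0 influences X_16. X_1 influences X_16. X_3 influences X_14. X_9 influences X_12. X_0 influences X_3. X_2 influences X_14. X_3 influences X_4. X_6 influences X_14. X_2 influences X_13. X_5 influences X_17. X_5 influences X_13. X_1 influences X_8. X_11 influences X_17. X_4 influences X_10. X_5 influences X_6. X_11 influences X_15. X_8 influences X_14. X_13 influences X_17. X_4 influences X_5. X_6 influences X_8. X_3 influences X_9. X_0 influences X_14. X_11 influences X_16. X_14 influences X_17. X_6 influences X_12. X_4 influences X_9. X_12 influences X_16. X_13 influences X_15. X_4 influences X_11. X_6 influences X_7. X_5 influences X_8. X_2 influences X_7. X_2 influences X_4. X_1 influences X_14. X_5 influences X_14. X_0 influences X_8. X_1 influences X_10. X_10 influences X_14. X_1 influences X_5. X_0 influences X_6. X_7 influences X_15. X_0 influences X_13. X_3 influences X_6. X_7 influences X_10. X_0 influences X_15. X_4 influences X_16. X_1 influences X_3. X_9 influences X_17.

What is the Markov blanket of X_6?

{X_0, X_1, X_2, X_3, X_4, X_5, X_7, X_8, X_9, X_10, X_12, X_13, X_14}

The Markov blanket of a node is its parents, its children, and the other parents of its children.
Parents of X_6: X_0, X_3, X_4, X_5.
X_6's children: X_7, X_8, X_12, X_13, X_14.
Co-parents of X_6 (other parents of its children):
  parents(X_7) \ {X_6} = {X_2}.
  X_8 also has parents X_0, X_1, X_2, X_5.
  X_12 also has parent X_9.
  parents(X_13) \ {X_6} = {X_0, X_2, X_5}.
  X_14's other parents are X_0, X_1, X_2, X_3, X_5, X_8, X_10.
Union: {X_0, X_3, X_4, X_5} ∪ {X_7, X_8, X_12, X_13, X_14} ∪ {X_0, X_1, X_2, X_3, X_5, X_8, X_9, X_10} = {X_0, X_1, X_2, X_3, X_4, X_5, X_7, X_8, X_9, X_10, X_12, X_13, X_14}.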